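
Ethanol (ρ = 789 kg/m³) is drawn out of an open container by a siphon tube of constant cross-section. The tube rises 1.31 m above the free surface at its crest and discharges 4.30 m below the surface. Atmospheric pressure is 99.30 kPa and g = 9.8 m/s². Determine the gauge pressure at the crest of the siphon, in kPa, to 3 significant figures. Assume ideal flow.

From the surface to the outlet (both open to atmosphere, surface at rest): v = √(2g·h_out) = √(2·9.8·4.30) = 9.18 m/s.
With constant cross-section the crest speed equals v; applying Bernoulli from the surface up to the crest, P_top = P_atm − ½ρv² − ρg·h_top.
P_top = 99300 − ½·789·9.18² − 789·9.8·1.31 = 55900 Pa. So P_gauge = P_top − P_atm = -43400 Pa.

-43.4 kPa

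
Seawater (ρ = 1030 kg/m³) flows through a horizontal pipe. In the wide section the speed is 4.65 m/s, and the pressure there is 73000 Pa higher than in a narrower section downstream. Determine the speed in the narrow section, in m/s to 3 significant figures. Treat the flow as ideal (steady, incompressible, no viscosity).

With h₁ = h₂, rearranging Bernoulli gives v₂ = √(v₁² + 2ΔP/ρ).
v₂ = √(4.65² + 2·73000/1030) = √(21.6 + 142) = 12.8 m/s.

v₂ = 12.8 m/s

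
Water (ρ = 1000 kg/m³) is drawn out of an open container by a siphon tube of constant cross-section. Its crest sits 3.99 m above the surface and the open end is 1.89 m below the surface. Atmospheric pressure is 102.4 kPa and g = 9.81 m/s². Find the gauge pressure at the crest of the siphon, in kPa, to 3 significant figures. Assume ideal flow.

The outlet speed comes from Torricelli: v = √(2g·1.89) = 6.09 m/s.
With constant cross-section the crest speed equals v; applying Bernoulli from the surface up to the crest, P_top = P_atm − ½ρv² − ρg·h_top.
P_top = 102400 − ½·1000·6.09² − 1000·9.81·3.99 = 44700 Pa. So P_gauge = P_top − P_atm = -57700 Pa.

P_gauge ≈ -57.7 kPa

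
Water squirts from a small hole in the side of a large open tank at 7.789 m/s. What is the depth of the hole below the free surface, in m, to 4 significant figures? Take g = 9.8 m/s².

Torricelli: v = √(2gh), so h = v²/(2g).
h = 7.789²/(2·9.8) = 60.67/19.60 = 3.095 m.

3.095 m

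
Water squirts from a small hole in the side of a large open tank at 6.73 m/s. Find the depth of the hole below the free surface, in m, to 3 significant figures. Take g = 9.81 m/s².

h ≈ 2.31 m

For a small hole in a large open tank, ½v² = gh, giving h = v²/(2g).
h = 6.73²/(2·9.81) = 45.3/19.62 = 2.31 m.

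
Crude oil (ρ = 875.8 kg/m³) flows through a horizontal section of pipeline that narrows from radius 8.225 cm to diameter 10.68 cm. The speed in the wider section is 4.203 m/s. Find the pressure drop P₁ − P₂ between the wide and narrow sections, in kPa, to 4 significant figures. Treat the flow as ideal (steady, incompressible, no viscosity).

By continuity, v₂ = v₁·A₁/A₂ = 4.203·(212.5/89.58) = 9.971 m/s.
Along the horizontal streamline, P + ½ρv² is constant.
P₁ − P₂ = ½·875.8·(9.971² − 4.203²) = ½·875.8·81.76 = 35800 Pa.

ΔP ≈ 35.80 kPa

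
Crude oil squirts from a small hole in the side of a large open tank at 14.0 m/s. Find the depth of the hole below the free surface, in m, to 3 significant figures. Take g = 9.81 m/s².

h ≈ 9.99 m

Torricelli: v = √(2gh), so h = v²/(2g).
h = 14.0²/(2·9.81) = 196/19.62 = 9.99 m.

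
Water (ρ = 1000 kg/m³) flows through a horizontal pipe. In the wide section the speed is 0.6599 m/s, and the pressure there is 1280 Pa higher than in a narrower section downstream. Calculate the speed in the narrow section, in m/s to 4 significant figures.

v₂ ≈ 1.731 m/s

Along the level pipe P + ½ρv² is conserved, hence v₂² = v₁² + 2(P₁ − P₂)/ρ.
v₂ = √(0.6599² + 2·1280/1000) = √(0.4355 + 2.560) = 1.731 m/s.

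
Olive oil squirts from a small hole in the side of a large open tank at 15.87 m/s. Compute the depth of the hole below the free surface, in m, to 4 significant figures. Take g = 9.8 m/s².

For a small hole in a large open tank, ½v² = gh, giving h = v²/(2g).
h = 15.87²/(2·9.8) = 251.9/19.60 = 12.85 m.

h = 12.85 m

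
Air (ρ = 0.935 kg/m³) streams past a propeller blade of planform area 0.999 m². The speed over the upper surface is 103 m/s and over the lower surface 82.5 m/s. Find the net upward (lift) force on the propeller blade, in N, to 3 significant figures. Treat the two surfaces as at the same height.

F = 1780 N

With equal heights on the two surfaces, Bernoulli gives P_lower − P_upper = ½ρ(v_upper² − v_lower²).
ΔP = ½·0.935·(103² − 82.5²) = 1780 Pa.
Lift = ΔP · A = 1780 × 0.999 = 1780 N.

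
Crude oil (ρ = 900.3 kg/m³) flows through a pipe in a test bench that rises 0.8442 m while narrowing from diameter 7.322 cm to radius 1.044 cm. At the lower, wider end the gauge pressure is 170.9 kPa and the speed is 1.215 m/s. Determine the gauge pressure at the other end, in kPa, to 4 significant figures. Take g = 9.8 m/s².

P₂ ≈ 63.63 kPa

By continuity, v₂ = v₁·A₁/A₂ = 1.215·(42.11/3.424) = 14.94 m/s.
Energy conservation along the streamline gives P₂ = P₁ − ½ρ(v₂² − v₁²) − ρg(h₂ − h₁).
P₂ = 170900 + ½·900.3·(1.215² − 14.94²) − 900.3·9.8·(+0.8442) = 170900 + (-99820) − (7448) = 63630 Pa.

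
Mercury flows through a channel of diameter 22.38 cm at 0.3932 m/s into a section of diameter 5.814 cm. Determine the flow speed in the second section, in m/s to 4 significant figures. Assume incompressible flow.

Mass conservation (A₁v₁ = A₂v₂) gives v₂ = 0.3932 × 393.4/26.55 = 5.826 m/s.

5.826 m/s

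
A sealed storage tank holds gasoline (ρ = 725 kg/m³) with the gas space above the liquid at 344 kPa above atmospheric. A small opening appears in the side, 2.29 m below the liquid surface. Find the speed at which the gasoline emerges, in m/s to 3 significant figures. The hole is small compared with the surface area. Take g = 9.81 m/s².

v ≈ 31.5 m/s

Take point 1 at the surface (v₁ ≈ 0) and point 2 at the hole (at atmospheric pressure). Bernoulli: P₁ + ρg h = P_atm + ½ρv₂².
With P₁ − P_atm = 344000 Pa, v₂ = √(2gh + 2ΔP/ρ) = √(2·9.81·2.29 + 2·344000/725) = 31.5 m/s.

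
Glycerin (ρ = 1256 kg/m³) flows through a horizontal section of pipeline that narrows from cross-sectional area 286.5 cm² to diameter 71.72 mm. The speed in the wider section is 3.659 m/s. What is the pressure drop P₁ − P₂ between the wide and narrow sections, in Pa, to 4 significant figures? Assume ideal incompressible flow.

ΔP = 414400 Pa

Mass conservation (A₁v₁ = A₂v₂) gives v₂ = 3.659 × 286.5/40.40 = 25.95 m/s.
Along the horizontal streamline, P + ½ρv² is constant.
P₁ − P₂ = ½·1256·(25.95² − 3.659²) = ½·1256·659.9 = 414400 Pa.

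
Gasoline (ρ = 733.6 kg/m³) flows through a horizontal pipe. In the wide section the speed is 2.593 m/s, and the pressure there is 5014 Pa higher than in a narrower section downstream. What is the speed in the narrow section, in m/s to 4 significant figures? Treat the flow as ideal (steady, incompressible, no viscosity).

v₂ = 4.516 m/s

Along the level pipe P + ½ρv² is conserved, hence v₂² = v₁² + 2(P₁ − P₂)/ρ.
v₂ = √(2.593² + 2·5014/733.6) = √(6.724 + 13.67) = 4.516 m/s.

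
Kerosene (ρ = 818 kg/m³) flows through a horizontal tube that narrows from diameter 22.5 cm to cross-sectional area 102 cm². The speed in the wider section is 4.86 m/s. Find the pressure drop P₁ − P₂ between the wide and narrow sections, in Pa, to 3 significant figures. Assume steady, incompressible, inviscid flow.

ΔP ≈ 137000 Pa

By continuity, v₂ = v₁·A₁/A₂ = 4.86·(398/102) = 18.9 m/s.
With no height change, Bernoulli's equation is P₁ + ½ρv₁² = P₂ + ½ρv₂².
P₁ − P₂ = ½·818·(18.9² − 4.86²) = ½·818·335 = 137000 Pa.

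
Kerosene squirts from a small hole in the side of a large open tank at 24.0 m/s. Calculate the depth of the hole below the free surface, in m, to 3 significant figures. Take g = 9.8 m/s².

h = 29.4 m

Torricelli: v = √(2gh), so h = v²/(2g).
h = 24.0²/(2·9.8) = 576/19.60 = 29.4 m.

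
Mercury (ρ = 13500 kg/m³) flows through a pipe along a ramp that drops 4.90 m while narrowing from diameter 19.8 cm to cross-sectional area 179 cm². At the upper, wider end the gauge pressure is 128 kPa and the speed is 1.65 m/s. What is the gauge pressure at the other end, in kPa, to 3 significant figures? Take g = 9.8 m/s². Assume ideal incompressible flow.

By continuity, v₂ = v₁·A₁/A₂ = 1.65·(308/179) = 2.84 m/s.
Bernoulli: P₁ + ½ρv₁² + ρg h₁ = P₂ + ½ρv₂² + ρg h₂, so P₂ = P₁ + ½ρ(v₁² − v₂²) − ρg(h₂ − h₁).
P₂ = 128000 + ½·13500·(1.65² − 2.84²) − 13500·9.8·(−4.90) = 128000 + (-36000) − (-648000) = 740000 Pa.

P₂ ≈ 740 kPa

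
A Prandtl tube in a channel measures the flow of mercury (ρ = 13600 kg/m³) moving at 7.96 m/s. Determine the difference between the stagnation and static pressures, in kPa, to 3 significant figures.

At the stagnation point the flow is brought to rest, so Bernoulli gives P_stag − P_static = ½ρv².
ΔP = ½·13600·7.96² = 431000 Pa.

ΔP ≈ 431 kPa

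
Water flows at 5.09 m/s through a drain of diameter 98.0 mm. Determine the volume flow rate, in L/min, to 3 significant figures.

2300 L/min

Q = A·v = 0.00754 m² × 5.09 m/s = 0.0384 m³/s.
Converting: 0.0384 m³/s × 60000 = 2300 L/min.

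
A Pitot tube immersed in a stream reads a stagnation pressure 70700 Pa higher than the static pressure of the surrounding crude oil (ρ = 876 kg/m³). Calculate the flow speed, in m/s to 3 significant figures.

v = 12.7 m/s

Bernoulli between the free stream and the stagnation point: ½ρv² = P_stag − P_static.
v = √(2ΔP/ρ) = √(2·70700/876) = 12.7 m/s.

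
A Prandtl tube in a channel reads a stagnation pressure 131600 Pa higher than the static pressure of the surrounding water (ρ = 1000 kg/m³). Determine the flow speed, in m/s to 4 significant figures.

v = 16.22 m/s

Bernoulli between the free stream and the stagnation point: ½ρv² = P_stag − P_static.
v = √(2ΔP/ρ) = √(2·131600/1000) = 16.22 m/s.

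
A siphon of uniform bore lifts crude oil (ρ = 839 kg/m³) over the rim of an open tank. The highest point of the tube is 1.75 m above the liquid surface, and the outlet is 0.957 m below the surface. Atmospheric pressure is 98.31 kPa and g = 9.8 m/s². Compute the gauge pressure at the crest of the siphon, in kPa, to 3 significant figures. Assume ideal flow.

P_gauge = -22.3 kPa

Bernoulli surface→outlet gives ½v² = g·h_out, so v = √(2·9.8·0.957) = 4.33 m/s.
The bore is uniform, so the speed at the crest is the same v. Bernoulli surface→crest: P_atm = P_top + ½ρv² + ρg·h_top.
P_top = 98310 − ½·839·4.33² − 839·9.8·1.75 = 76100 Pa. So P_gauge = P_top − P_atm = -22300 Pa.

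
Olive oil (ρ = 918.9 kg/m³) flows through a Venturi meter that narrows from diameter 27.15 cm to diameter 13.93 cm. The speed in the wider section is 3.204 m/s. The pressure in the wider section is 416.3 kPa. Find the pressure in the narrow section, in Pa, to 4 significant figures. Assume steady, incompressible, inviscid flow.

P₂ ≈ 353000 Pa

By continuity, v₂ = v₁·A₁/A₂ = 3.204·(578.9/152.4) = 12.17 m/s.
Along the horizontal streamline, P + ½ρv² is constant.
P₂ = P₁ − ½ρ(v₂² − v₁²) = 416300 − ½·918.9·(12.17² − 3.204²) = 416300 − 63340 = 353000 Pa.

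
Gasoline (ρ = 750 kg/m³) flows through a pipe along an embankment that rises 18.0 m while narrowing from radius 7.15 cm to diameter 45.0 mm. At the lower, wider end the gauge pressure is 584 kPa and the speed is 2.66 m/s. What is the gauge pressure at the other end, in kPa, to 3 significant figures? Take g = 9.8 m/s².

184 kPa

Mass conservation (A₁v₁ = A₂v₂) gives v₂ = 2.66 × 161/15.9 = 26.9 m/s.
Bernoulli: P₁ + ½ρv₁² + ρg h₁ = P₂ + ½ρv₂² + ρg h₂, so P₂ = P₁ + ½ρ(v₁² − v₂²) − ρg(h₂ − h₁).
P₂ = 584000 + ½·750·(2.66² − 26.9²) − 750·9.8·(+18.0) = 584000 + (-268000) − (132000) = 184000 Pa.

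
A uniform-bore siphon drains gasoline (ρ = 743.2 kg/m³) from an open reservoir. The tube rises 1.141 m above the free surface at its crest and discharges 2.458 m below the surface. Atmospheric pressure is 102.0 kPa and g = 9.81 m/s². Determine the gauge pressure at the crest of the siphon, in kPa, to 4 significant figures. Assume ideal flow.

P_gauge = -26.24 kPa

From the surface to the outlet (both open to atmosphere, surface at rest): v = √(2g·h_out) = √(2·9.81·2.458) = 6.944 m/s.
Continuity keeps v the same throughout the tube; from surface to crest, P_atm + 0 = P_top + ½ρv² + ρg·h_top.
P_top = 102000 − ½·743.2·6.944² − 743.2·9.81·1.141 = 75760 Pa. So P_gauge = P_top − P_atm = -26240 Pa.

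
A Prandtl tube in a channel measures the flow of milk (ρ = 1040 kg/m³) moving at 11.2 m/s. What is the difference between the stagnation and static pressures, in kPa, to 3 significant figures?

ΔP ≈ 65.2 kPa

Bernoulli between the free stream and the stagnation point: ½ρv² = P_stag − P_static.
ΔP = ½·1040·11.2² = 65200 Pa.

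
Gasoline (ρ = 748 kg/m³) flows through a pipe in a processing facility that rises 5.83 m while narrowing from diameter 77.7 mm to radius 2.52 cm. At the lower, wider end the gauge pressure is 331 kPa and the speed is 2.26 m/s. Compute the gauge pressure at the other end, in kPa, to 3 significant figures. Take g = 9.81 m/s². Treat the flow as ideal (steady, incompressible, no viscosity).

By continuity, v₂ = v₁·A₁/A₂ = 2.26·(47.4/20.0) = 5.37 m/s.
Energy conservation along the streamline gives P₂ = P₁ − ½ρ(v₂² − v₁²) − ρg(h₂ − h₁).
P₂ = 331000 + ½·748·(2.26² − 5.37²) − 748·9.81·(+5.83) = 331000 + (-8880) − (42800) = 279000 Pa.

279 kPa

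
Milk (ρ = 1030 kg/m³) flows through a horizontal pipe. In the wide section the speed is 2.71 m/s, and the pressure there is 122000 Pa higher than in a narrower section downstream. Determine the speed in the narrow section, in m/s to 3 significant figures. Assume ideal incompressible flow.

With h₁ = h₂, rearranging Bernoulli gives v₂ = √(v₁² + 2ΔP/ρ).
v₂ = √(2.71² + 2·122000/1030) = √(7.34 + 237) = 15.6 m/s.

15.6 m/s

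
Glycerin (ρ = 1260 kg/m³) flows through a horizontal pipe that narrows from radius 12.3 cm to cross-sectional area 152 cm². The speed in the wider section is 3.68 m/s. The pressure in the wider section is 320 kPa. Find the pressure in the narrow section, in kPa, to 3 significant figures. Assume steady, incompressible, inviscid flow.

P₂ ≈ 245 kPa

By continuity, v₂ = v₁·A₁/A₂ = 3.68·(475/152) = 11.5 m/s.
Along the horizontal streamline, P + ½ρv² is constant.
P₂ = P₁ − ½ρ(v₂² − v₁²) = 320000 − ½·1260·(11.5² − 3.68²) = 320000 − 74900 = 245000 Pa.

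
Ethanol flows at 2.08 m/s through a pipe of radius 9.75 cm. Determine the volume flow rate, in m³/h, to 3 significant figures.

Q = A·v = 0.0299 m² × 2.08 m/s = 0.0621 m³/s.
Converting: 0.0621 m³/s × 3600 = 224 m³/h.

Q ≈ 224 m³/h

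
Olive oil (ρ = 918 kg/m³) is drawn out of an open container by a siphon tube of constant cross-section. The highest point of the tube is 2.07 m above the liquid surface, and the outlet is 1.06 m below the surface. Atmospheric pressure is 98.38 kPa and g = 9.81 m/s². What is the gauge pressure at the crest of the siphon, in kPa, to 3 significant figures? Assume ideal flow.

Bernoulli surface→outlet gives ½v² = g·h_out, so v = √(2·9.81·1.06) = 4.56 m/s.
The bore is uniform, so the speed at the crest is the same v. Bernoulli surface→crest: P_atm = P_top + ½ρv² + ρg·h_top.
P_top = 98380 − ½·918·4.56² − 918·9.81·2.07 = 70200 Pa. So P_gauge = P_top − P_atm = -28200 Pa.

P_gauge ≈ -28.2 kPa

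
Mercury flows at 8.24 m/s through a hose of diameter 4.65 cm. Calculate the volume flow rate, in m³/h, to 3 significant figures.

Q = A·v = 0.00170 m² × 8.24 m/s = 0.0140 m³/s.
Converting: 0.0140 m³/s × 3600 = 50.4 m³/h.

Q = 50.4 m³/h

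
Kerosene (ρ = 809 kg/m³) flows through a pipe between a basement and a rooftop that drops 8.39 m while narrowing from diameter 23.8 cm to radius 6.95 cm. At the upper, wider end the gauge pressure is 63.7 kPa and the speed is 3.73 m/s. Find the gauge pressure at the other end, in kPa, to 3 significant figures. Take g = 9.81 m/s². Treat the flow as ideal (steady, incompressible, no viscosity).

P₂ ≈ 87.5 kPa

Mass conservation (A₁v₁ = A₂v₂) gives v₂ = 3.73 × 445/152 = 10.9 m/s.
Applying Bernoulli between the two ends and solving for P₂: P₂ = P₁ + ½ρ(v₁² − v₂²) − ρgΔh.
P₂ = 63700 + ½·809·(3.73² − 10.9²) − 809·9.81·(−8.39) = 63700 + (-42700) − (-66600) = 87500 Pa.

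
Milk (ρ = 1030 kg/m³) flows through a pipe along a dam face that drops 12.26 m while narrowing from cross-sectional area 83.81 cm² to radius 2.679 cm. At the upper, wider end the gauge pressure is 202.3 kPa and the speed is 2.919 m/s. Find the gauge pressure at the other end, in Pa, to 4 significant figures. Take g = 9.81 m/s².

269900 Pa

Mass conservation (A₁v₁ = A₂v₂) gives v₂ = 2.919 × 83.81/22.55 = 10.85 m/s.
Applying Bernoulli between the two ends and solving for P₂: P₂ = P₁ + ½ρ(v₁² − v₂²) − ρgΔh.
P₂ = 202300 + ½·1030·(2.919² − 10.85²) − 1030·9.81·(−12.26) = 202300 + (-56240) − (-123900) = 269900 Pa.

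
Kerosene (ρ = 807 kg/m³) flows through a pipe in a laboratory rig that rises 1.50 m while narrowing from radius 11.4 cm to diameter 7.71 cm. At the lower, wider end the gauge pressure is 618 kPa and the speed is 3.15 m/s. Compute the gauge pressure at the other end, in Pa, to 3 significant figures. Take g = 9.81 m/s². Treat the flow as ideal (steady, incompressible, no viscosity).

Mass conservation (A₁v₁ = A₂v₂) gives v₂ = 3.15 × 408/46.7 = 27.5 m/s.
Energy conservation along the streamline gives P₂ = P₁ − ½ρ(v₂² − v₁²) − ρg(h₂ − h₁).
P₂ = 618000 + ½·807·(3.15² − 27.5²) − 807·9.81·(+1.50) = 618000 + (-302000) − (11900) = 304000 Pa.

P₂ ≈ 304000 Pa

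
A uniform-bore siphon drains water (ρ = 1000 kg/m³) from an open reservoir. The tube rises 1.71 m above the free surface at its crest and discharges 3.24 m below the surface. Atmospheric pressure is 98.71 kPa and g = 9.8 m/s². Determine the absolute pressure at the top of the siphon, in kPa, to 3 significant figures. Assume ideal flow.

From the surface to the outlet (both open to atmosphere, surface at rest): v = √(2g·h_out) = √(2·9.8·3.24) = 7.97 m/s.
The bore is uniform, so the speed at the crest is the same v. Bernoulli surface→crest: P_atm = P_top + ½ρv² + ρg·h_top.
P_top = 98710 − ½·1000·7.97² − 1000·9.8·1.71 = 50200 Pa.

50.2 kPa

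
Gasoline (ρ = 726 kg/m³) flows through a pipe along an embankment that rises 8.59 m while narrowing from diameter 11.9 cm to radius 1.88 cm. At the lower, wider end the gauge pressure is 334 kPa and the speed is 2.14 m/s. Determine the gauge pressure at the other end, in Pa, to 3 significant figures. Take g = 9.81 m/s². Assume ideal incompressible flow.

The volume flow rate is constant, so v₂ = (A₁/A₂)v₁ = (111/11.1)·2.14 = 21.4 m/s.
Energy conservation along the streamline gives P₂ = P₁ − ½ρ(v₂² − v₁²) − ρg(h₂ − h₁).
P₂ = 334000 + ½·726·(2.14² − 21.4²) − 726·9.81·(+8.59) = 334000 + (-165000) − (61200) = 108000 Pa.

P₂ ≈ 108000 Pa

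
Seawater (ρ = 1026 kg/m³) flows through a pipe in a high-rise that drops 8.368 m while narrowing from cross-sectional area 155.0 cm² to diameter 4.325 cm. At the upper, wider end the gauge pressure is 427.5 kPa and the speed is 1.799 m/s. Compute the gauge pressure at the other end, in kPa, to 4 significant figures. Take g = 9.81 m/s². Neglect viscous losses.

P₂ = 328.6 kPa

By continuity, v₂ = v₁·A₁/A₂ = 1.799·(155.0/14.69) = 18.98 m/s.
Bernoulli: P₁ + ½ρv₁² + ρg h₁ = P₂ + ½ρv₂² + ρg h₂, so P₂ = P₁ + ½ρ(v₁² − v₂²) − ρg(h₂ − h₁).
P₂ = 427500 + ½·1026·(1.799² − 18.98²) − 1026·9.81·(−8.368) = 427500 + (-183100) − (-84220) = 328600 Pa.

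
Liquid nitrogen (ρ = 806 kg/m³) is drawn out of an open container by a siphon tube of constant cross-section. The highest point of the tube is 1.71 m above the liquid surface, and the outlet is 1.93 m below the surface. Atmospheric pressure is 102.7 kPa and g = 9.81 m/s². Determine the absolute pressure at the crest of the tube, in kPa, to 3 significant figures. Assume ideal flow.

73.9 kPa

From the surface to the outlet (both open to atmosphere, surface at rest): v = √(2g·h_out) = √(2·9.81·1.93) = 6.15 m/s.
With constant cross-section the crest speed equals v; applying Bernoulli from the surface up to the crest, P_top = P_atm − ½ρv² − ρg·h_top.
P_top = 102700 − ½·806·6.15² − 806·9.81·1.71 = 73900 Pa.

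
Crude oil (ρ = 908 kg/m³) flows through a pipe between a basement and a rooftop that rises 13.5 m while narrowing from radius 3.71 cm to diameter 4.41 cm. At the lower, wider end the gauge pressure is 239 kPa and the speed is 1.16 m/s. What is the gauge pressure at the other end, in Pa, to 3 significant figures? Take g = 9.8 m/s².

The volume flow rate is constant, so v₂ = (A₁/A₂)v₁ = (43.2/15.3)·1.16 = 3.28 m/s.
Applying Bernoulli between the two ends and solving for P₂: P₂ = P₁ + ½ρ(v₁² − v₂²) − ρgΔh.
P₂ = 239000 + ½·908·(1.16² − 3.28²) − 908·9.8·(+13.5) = 239000 + (-4290) − (120000) = 115000 Pa.

P₂ ≈ 115000 Pa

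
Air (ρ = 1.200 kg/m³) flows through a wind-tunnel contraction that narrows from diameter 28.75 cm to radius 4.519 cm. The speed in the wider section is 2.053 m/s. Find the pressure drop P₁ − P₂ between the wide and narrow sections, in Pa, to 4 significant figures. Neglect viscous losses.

By continuity, v₂ = v₁·A₁/A₂ = 2.053·(649.2/64.16) = 20.77 m/s.
Along the horizontal streamline, P + ½ρv² is constant.
P₁ − P₂ = ½·1.200·(20.77² − 2.053²) = ½·1.200·427.3 = 256.4 Pa.

256.4 Pa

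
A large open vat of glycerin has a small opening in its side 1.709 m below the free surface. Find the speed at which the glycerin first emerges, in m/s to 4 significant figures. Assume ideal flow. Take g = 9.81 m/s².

v ≈ 5.791 m/s

With the surface at rest and both surface and jet at atmospheric pressure, Bernoulli gives ρg h = ½ρv², so v = √(2gh) = √(2·9.81·1.709) = 5.791 m/s.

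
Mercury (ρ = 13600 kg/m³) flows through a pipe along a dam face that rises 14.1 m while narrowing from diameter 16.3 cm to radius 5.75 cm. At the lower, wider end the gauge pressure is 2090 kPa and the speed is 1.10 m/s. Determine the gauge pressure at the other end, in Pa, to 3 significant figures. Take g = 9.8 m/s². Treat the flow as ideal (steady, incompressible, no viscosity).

P₂ = 186000 Pa

By continuity, v₂ = v₁·A₁/A₂ = 1.10·(209/104) = 2.21 m/s.
Bernoulli: P₁ + ½ρv₁² + ρg h₁ = P₂ + ½ρv₂² + ρg h₂, so P₂ = P₁ + ½ρ(v₁² − v₂²) − ρg(h₂ − h₁).
P₂ = 2090000 + ½·13600·(1.10² − 2.21²) − 13600·9.8·(+14.1) = 2090000 + (-25000) − (1880000) = 186000 Pa.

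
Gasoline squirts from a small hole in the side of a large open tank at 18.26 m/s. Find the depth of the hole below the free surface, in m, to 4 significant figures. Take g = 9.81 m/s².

h = 16.99 m

For a small hole in a large open tank, ½v² = gh, giving h = v²/(2g).
h = 18.26²/(2·9.81) = 333.4/19.62 = 16.99 m.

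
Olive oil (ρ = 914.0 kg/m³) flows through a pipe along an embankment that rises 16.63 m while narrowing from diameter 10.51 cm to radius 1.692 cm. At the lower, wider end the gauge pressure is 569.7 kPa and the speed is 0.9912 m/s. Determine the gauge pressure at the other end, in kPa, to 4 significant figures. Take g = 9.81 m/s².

379.3 kPa

By continuity, v₂ = v₁·A₁/A₂ = 0.9912·(86.76/8.994) = 9.561 m/s.
Applying Bernoulli between the two ends and solving for P₂: P₂ = P₁ + ½ρ(v₁² − v₂²) − ρgΔh.
P₂ = 569700 + ½·914.0·(0.9912² − 9.561²) − 914.0·9.81·(+16.63) = 569700 + (-41330) − (149100) = 379300 Pa.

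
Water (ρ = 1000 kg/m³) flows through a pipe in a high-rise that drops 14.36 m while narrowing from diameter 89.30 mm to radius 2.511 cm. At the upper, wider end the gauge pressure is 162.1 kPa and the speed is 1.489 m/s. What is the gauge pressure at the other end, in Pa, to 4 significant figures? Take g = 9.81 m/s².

By continuity, v₂ = v₁·A₁/A₂ = 1.489·(62.63/19.81) = 4.708 m/s.
Applying Bernoulli between the two ends and solving for P₂: P₂ = P₁ + ½ρ(v₁² − v₂²) − ρgΔh.
P₂ = 162100 + ½·1000·(1.489² − 4.708²) − 1000·9.81·(−14.36) = 162100 + (-9974) − (-140900) = 293000 Pa.

P₂ ≈ 293000 Pa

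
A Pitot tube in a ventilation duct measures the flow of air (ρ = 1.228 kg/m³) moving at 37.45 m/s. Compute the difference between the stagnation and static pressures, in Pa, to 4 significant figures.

ΔP ≈ 861.1 Pa

Bernoulli between the free stream and the stagnation point: ½ρv² = P_stag − P_static.
ΔP = ½·1.228·37.45² = 861.1 Pa.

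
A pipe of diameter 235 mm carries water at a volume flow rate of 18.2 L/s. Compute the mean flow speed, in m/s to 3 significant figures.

Q = 18.2 L/s = 0.0182 m³/s.
v = Q/A = 0.0182 / 0.0434 = 0.420 m/s.

v ≈ 0.420 m/s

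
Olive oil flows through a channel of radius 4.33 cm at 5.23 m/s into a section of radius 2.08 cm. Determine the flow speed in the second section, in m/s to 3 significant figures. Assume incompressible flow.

By continuity, v₂ = v₁·A₁/A₂ = 5.23·(58.9/13.6) = 22.7 m/s.

22.7 m/s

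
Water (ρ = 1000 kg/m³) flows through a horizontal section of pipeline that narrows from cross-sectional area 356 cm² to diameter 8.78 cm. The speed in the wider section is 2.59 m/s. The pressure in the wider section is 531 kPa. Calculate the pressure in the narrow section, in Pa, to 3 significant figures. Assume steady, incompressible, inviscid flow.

P₂ = 418000 Pa

By continuity, v₂ = v₁·A₁/A₂ = 2.59·(356/60.5) = 15.2 m/s.
Along the horizontal streamline, P + ½ρv² is constant.
P₂ = P₁ − ½ρ(v₂² − v₁²) = 531000 − ½·1000·(15.2² − 2.59²) = 531000 − 113000 = 418000 Pa.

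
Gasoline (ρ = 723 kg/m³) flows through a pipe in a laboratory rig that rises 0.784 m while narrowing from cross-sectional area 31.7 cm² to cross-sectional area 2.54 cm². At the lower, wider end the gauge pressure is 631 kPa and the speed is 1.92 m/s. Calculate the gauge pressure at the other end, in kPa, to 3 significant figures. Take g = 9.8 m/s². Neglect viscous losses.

P₂ = 419 kPa

Continuity gives A₁v₁ = A₂v₂, so v₂ = (31.7 cm²)/(2.54 cm²) × 1.92 m/s = 24.0 m/s.
Bernoulli: P₁ + ½ρv₁² + ρg h₁ = P₂ + ½ρv₂² + ρg h₂, so P₂ = P₁ + ½ρ(v₁² − v₂²) − ρg(h₂ − h₁).
P₂ = 631000 + ½·723·(1.92² − 24.0²) − 723·9.8·(+0.784) = 631000 + (-206000) − (5550) = 419000 Pa.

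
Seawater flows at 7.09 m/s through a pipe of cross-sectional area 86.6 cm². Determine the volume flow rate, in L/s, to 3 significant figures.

Q ≈ 61.4 L/s

Q = A·v = 0.00866 m² × 7.09 m/s = 0.0614 m³/s.
Converting: 0.0614 m³/s × 1000 = 61.4 L/s.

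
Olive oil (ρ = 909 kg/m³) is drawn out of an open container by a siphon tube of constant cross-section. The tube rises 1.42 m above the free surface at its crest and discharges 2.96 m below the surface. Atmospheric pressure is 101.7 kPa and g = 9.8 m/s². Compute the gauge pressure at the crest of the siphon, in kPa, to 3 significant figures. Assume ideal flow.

P_gauge ≈ -39.0 kPa

The outlet speed comes from Torricelli: v = √(2g·2.96) = 7.62 m/s.
The bore is uniform, so the speed at the crest is the same v. Bernoulli surface→crest: P_atm = P_top + ½ρv² + ρg·h_top.
P_top = 101700 − ½·909·7.62² − 909·9.8·1.42 = 62700 Pa. So P_gauge = P_top − P_atm = -39000 Pa.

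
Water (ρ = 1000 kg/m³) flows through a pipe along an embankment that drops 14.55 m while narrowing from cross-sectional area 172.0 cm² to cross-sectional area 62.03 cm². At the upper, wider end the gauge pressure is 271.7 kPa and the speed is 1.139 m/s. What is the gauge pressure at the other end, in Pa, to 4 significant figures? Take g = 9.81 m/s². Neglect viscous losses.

Continuity gives A₁v₁ = A₂v₂, so v₂ = (172.0 cm²)/(62.03 cm²) × 1.139 m/s = 3.158 m/s.
Applying Bernoulli between the two ends and solving for P₂: P₂ = P₁ + ½ρ(v₁² − v₂²) − ρgΔh.
P₂ = 271700 + ½·1000·(1.139² − 3.158²) − 1000·9.81·(−14.55) = 271700 + (-4339) − (-142700) = 410100 Pa.

P₂ ≈ 410100 Pa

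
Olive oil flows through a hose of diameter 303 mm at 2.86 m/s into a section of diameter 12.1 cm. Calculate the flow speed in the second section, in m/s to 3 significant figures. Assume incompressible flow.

17.9 m/s

The volume flow rate is constant, so v₂ = (A₁/A₂)v₁ = (721/115)·2.86 = 17.9 m/s.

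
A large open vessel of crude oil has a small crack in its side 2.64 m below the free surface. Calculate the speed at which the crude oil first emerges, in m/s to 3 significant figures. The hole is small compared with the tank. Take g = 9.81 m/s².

Bernoulli from surface to hole (P equal, v_surface ≈ 0): v = √(2gh) = √(2×9.81×2.64) = 7.20 m/s.

v = 7.20 m/s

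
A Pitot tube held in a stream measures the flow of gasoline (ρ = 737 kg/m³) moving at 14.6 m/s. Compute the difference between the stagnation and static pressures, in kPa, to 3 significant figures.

ΔP ≈ 78.5 kPa

The dynamic pressure equals the rise in static pressure at the stagnation point: ΔP = ½ρv².
ΔP = ½·737·14.6² = 78500 Pa.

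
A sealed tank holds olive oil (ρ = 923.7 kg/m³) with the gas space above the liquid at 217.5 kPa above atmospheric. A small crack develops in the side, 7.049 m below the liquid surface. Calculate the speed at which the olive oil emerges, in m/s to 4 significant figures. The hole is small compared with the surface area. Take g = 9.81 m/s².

Take point 1 at the surface (v₁ ≈ 0) and point 2 at the hole (at atmospheric pressure). Bernoulli: P₁ + ρg h = P_atm + ½ρv₂².
With P₁ − P_atm = 217500 Pa, v₂ = √(2gh + 2ΔP/ρ) = √(2·9.81·7.049 + 2·217500/923.7) = 24.68 m/s.

24.68 m/s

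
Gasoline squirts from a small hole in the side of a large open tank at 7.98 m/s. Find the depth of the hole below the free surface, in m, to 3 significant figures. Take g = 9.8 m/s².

h = 3.25 m

Inverting v = √(2gh) gives h = v² / 2g.
h = 7.98²/(2·9.8) = 63.7/19.60 = 3.25 m.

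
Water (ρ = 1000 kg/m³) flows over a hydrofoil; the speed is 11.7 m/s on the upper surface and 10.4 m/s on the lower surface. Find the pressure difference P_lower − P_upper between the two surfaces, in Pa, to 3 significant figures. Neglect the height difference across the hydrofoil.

The pressure is lower where the speed is higher: ΔP = ½ρ(v_up² − v_low²).
ΔP = ½·1000·(11.7² − 10.4²) = 14400 Pa.

ΔP = 14400 Pa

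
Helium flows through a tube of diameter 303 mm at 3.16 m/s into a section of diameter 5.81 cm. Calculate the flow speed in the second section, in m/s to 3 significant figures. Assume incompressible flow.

v₂ ≈ 85.9 m/s

Mass conservation (A₁v₁ = A₂v₂) gives v₂ = 3.16 × 721/26.5 = 85.9 m/s.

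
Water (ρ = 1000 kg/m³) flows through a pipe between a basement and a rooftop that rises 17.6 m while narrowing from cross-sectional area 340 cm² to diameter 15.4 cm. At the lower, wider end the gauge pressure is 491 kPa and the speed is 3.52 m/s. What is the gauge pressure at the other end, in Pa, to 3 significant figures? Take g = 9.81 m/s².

P₂ ≈ 304000 Pa

The volume flow rate is constant, so v₂ = (A₁/A₂)v₁ = (340/186)·3.52 = 6.43 m/s.
Bernoulli: P₁ + ½ρv₁² + ρg h₁ = P₂ + ½ρv₂² + ρg h₂, so P₂ = P₁ + ½ρ(v₁² − v₂²) − ρg(h₂ − h₁).
P₂ = 491000 + ½·1000·(3.52² − 6.43²) − 1000·9.81·(+17.6) = 491000 + (-14400) − (173000) = 304000 Pa.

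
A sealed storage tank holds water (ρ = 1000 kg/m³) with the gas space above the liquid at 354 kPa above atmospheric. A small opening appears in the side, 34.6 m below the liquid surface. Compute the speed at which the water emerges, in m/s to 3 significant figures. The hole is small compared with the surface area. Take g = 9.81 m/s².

v ≈ 37.2 m/s

Take point 1 at the surface (v₁ ≈ 0) and point 2 at the hole (at atmospheric pressure). Bernoulli: P₁ + ρg h = P_atm + ½ρv₂².
With P₁ − P_atm = 354000 Pa, v₂ = √(2gh + 2ΔP/ρ) = √(2·9.81·34.6 + 2·354000/1000) = 37.2 m/s.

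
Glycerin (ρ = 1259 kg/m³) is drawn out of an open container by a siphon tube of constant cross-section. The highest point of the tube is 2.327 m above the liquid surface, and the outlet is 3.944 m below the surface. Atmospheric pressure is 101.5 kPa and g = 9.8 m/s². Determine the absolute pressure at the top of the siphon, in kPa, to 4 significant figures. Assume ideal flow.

P_top ≈ 24.13 kPa

Bernoulli surface→outlet gives ½v² = g·h_out, so v = √(2·9.8·3.944) = 8.792 m/s.
With constant cross-section the crest speed equals v; applying Bernoulli from the surface up to the crest, P_top = P_atm − ½ρv² − ρg·h_top.
P_top = 101500 − ½·1259·8.792² − 1259·9.8·2.327 = 24130 Pa.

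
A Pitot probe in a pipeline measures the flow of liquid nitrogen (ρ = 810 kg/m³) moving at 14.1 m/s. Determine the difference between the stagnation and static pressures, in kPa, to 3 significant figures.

At the stagnation point the flow is brought to rest, so Bernoulli gives P_stag − P_static = ½ρv².
ΔP = ½·810·14.1² = 80500 Pa.

ΔP ≈ 80.5 kPa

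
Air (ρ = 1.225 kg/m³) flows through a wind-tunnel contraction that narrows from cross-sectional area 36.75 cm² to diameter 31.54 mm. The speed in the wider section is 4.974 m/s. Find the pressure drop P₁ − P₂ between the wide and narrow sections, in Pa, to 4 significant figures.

ΔP ≈ 320.1 Pa

By continuity, v₂ = v₁·A₁/A₂ = 4.974·(36.75/7.813) = 23.40 m/s.
Along the horizontal streamline, P + ½ρv² is constant.
P₁ − P₂ = ½·1.225·(23.40² − 4.974²) = ½·1.225·522.7 = 320.1 Pa.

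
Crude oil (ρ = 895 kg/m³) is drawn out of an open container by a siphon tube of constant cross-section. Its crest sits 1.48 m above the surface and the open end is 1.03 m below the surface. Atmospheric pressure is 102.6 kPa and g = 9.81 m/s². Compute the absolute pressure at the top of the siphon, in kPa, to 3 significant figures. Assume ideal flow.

P_top = 80.6 kPa

The outlet speed comes from Torricelli: v = √(2g·1.03) = 4.50 m/s.
With constant cross-section the crest speed equals v; applying Bernoulli from the surface up to the crest, P_top = P_atm − ½ρv² − ρg·h_top.
P_top = 102600 − ½·895·4.50² − 895·9.81·1.48 = 80600 Pa.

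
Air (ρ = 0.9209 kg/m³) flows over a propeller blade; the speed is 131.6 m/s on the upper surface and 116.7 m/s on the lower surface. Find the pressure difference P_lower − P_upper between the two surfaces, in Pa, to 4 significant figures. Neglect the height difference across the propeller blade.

Bernoulli (same height): P_lower − P_upper = ½ρ(v_upper² − v_lower²).
ΔP = ½·0.9209·(131.6² − 116.7²) = 1704 Pa.

1704 Pa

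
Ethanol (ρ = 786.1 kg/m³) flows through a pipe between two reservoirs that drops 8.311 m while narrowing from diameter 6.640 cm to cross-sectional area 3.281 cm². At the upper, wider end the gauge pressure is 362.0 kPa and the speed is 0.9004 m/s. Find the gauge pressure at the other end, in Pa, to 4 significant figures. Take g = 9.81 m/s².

The volume flow rate is constant, so v₂ = (A₁/A₂)v₁ = (34.63/3.281)·0.9004 = 9.503 m/s.
Energy conservation along the streamline gives P₂ = P₁ − ½ρ(v₂² − v₁²) − ρg(h₂ − h₁).
P₂ = 362000 + ½·786.1·(0.9004² − 9.503²) − 786.1·9.81·(−8.311) = 362000 + (-35180) − (-64090) = 390900 Pa.

P₂ ≈ 390900 Pa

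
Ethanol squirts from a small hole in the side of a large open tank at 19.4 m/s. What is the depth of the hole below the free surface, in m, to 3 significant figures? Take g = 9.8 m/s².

h = 19.2 m

Torricelli: v = √(2gh), so h = v²/(2g).
h = 19.4²/(2·9.8) = 376/19.60 = 19.2 m.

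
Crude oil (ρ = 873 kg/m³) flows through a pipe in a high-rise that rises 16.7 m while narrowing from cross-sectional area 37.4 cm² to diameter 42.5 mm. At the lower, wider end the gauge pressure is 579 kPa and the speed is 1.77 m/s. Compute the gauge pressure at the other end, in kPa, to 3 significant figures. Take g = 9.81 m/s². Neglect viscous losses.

Mass conservation (A₁v₁ = A₂v₂) gives v₂ = 1.77 × 37.4/14.2 = 4.67 m/s.
Bernoulli: P₁ + ½ρv₁² + ρg h₁ = P₂ + ½ρv₂² + ρg h₂, so P₂ = P₁ + ½ρ(v₁² − v₂²) − ρg(h₂ − h₁).
P₂ = 579000 + ½·873·(1.77² − 4.67²) − 873·9.81·(+16.7) = 579000 + (-8140) − (143000) = 428000 Pa.

P₂ = 428 kPa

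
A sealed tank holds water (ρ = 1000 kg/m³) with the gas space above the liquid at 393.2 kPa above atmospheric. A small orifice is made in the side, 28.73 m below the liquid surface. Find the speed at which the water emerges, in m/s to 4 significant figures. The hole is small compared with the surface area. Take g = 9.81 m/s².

Take point 1 at the surface (v₁ ≈ 0) and point 2 at the hole (at atmospheric pressure). Bernoulli: P₁ + ρg h = P_atm + ½ρv₂².
With P₁ − P_atm = 393200 Pa, v₂ = √(2gh + 2ΔP/ρ) = √(2·9.81·28.73 + 2·393200/1000) = 36.74 m/s.

v ≈ 36.74 m/s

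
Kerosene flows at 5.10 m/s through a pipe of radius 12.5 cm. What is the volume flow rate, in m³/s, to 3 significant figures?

Q = A·v = 0.0491 m² × 5.10 m/s = 0.250 m³/s.

Q ≈ 0.250 m³/s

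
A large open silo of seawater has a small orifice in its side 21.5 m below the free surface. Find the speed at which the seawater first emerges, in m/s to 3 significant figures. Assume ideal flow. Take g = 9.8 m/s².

The surface is effectively still and both ends are open, so ½v² = gh and v = √(2·9.8·21.5) = 20.5 m/s.

v = 20.5 m/s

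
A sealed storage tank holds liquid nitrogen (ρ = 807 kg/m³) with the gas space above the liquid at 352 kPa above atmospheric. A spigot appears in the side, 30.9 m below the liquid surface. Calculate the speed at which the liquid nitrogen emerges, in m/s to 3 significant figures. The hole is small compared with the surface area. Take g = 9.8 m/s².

Take point 1 at the surface (v₁ ≈ 0) and point 2 at the hole (at atmospheric pressure). Bernoulli: P₁ + ρg h = P_atm + ½ρv₂².
With P₁ − P_atm = 352000 Pa, v₂ = √(2gh + 2ΔP/ρ) = √(2·9.8·30.9 + 2·352000/807) = 38.4 m/s.

v = 38.4 m/s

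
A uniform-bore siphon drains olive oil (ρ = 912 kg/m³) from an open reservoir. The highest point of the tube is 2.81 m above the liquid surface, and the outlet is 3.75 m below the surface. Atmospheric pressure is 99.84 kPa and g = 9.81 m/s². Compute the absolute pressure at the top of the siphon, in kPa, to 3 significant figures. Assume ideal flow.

41.1 kPa

Bernoulli surface→outlet gives ½v² = g·h_out, so v = √(2·9.81·3.75) = 8.58 m/s.
Continuity keeps v the same throughout the tube; from surface to crest, P_atm + 0 = P_top + ½ρv² + ρg·h_top.
P_top = 99840 − ½·912·8.58² − 912·9.81·2.81 = 41100 Pa.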